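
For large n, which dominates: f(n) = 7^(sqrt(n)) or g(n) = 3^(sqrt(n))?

f(n) = 7^(sqrt(n)) grows faster: ratio is (7/3)^(sqrt(n)) -> infinity since 7/3 > 1.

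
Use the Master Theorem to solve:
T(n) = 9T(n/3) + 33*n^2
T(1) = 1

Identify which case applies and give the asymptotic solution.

a=9, b=3, f(n)=33*n^2.
log_3(9) = 2, so n^(log_b(a)) = n^2.
f(n) = Theta(n^2), so Case 2 applies.
T(n) = Theta(n^2 log n).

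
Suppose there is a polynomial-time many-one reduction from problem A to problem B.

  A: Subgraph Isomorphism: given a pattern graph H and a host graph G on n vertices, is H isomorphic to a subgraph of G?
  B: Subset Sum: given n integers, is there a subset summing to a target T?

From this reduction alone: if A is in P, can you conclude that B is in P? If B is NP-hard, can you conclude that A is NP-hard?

A poly-time reduction A <=_p B transfers tractability DOWN (B easy => A easy) and hardness UP (A hard => B hard), not the reverse.
From A in P, the reduction alone does NOT give B in P: any problem in P trivially reduces to SAT, yet SAT is not known to be in P.
From B NP-hard, the reduction alone does NOT give A NP-hard: again, easy problems reduce to hard ones.
(Here in fact A is NP-complete and B is NP-complete.)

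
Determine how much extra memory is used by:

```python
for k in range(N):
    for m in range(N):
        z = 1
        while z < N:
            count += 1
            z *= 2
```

Space complexity: O(1).
Only a constant amount of auxiliary storage is used; nothing grows with n.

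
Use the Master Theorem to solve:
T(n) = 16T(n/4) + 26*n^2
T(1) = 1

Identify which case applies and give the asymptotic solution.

a=16, b=4, f(n)=26*n^2.
log_4(16) = 2, so n^(log_b(a)) = n^2.
f(n) = Theta(n^2), so Case 2 applies.
T(n) = Theta(n^2 log n).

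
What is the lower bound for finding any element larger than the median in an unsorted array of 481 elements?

To find an element larger than the median of 481 elements, we must see Omega(n) elements. Without seeing enough elements, an adversary can make any unseen element the median.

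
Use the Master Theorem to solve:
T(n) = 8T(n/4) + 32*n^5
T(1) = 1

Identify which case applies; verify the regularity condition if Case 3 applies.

a=8, b=4, f(n)=32*n^5.
log_4(8) = 1.5 < 5.
f(n) = Omega(n^(1.5+epsilon)) for some epsilon > 0, so Case 3 is the candidate.
Regularity: a*f(n/b) = 8*32*(n/4)^5 = (8/1024)*32*n^5 <= c*f(n) with c = 8/1024 < 1. Satisfied.
Case 3: T(n) = Theta(n^5).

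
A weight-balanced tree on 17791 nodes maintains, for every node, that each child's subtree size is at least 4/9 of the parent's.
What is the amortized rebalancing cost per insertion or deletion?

With balance ratio 4/9, tree height is O(log_{9/4}(17791)) = O(log n). A rebalance at a node of size s costs O(s) but requires Omega(s) updates in that subtree to retrigger. Summed over the O(log n) ancestors of the touched leaf, amortized rebalancing is O(log n).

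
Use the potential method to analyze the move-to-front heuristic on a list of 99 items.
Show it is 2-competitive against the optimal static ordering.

Let Phi = number of inversions between the MTF list and the optimal static list (0 <= Phi <= C(99,2)). Accessing an element at MTF position k and optimal position j: the move-to-front destroys all k-1 inversions in front of it that are not in front in optimal (>= k-j of them) and creates at most j-1 new ones. Amortized cost <= k + (j-1) - (k-j) = 2j - 1 <= 2 * optimal cost.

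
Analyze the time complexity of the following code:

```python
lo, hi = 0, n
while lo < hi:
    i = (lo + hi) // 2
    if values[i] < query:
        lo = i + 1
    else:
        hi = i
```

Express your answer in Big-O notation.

Time complexity: O(log n).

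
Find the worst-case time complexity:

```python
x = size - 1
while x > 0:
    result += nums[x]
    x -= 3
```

Time complexity: O(n).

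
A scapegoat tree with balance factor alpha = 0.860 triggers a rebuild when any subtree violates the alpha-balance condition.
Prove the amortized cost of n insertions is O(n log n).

Define potential Phi = c * sum of |size(left(v)) - size(right(v))| over all nodes. An insertion at depth d costs O(d) = O(log n) and increases Phi by O(log n). When a rebuild of subtree of size s occurs, it costs O(s) but reduces Phi by Omega(s). With alpha = 0.860, between rebuilds Omega(s) insertions must occur. Amortized cost per insertion: O(log n).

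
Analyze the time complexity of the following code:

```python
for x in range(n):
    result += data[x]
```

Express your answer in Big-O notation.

Time complexity: O(n).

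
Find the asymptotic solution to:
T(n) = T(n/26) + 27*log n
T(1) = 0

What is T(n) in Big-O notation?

Each of the log_26(n) levels adds O(log n). T(n) = O(log^2 n).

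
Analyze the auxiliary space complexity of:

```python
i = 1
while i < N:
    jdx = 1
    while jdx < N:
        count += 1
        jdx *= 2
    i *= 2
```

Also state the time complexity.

Space complexity: O(1).
Only a constant amount of auxiliary storage is used; nothing grows with n.
Time complexity: O(log^2 n).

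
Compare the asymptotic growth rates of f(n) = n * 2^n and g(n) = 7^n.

g(n) = 7^n grows faster: 7^n / (n 2^n) = (7/2)^n / n -> infinity since 7/2 > 1.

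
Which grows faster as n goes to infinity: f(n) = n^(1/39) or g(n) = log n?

f(n) = n^(1/39) grows faster: any positive power of n dominates log n.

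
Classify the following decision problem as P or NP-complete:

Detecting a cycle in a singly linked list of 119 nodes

This problem is in P: Floyd's tortoise-and-hare runs in O(n) time, O(1) space.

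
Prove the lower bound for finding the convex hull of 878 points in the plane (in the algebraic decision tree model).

Reduction from sorting: given 878 numbers x_1,...,x_{878}, map x_i to the point (x_i, x_i^2) on the parabola y = x^2. All points are on the convex hull, and walking the hull gives them in sorted x-order. Since sorting requires Omega(n log n), so does planar convex hull.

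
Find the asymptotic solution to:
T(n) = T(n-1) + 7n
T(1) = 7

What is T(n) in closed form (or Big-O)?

Unrolling: T(n) = 7 + 7*(2 + 3 + ... + n) = 7 + 7*(n(n+1)/2 - 1) = O(n^2).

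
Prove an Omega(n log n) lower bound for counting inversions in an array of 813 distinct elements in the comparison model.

Decision-tree argument: at any leaf, the comparisons made (with transitivity) must totally order all 813 elements -- otherwise some pair (i,j) is unordered, and an adversary can present two inputs agreeing on every comparison made but with that pair flipped, changing the inversion count by 1, so the leaf's output is wrong on one of them. Hence the tree has >= 813! leaves and height >= log_2(813!) = Omega(n log n). Modified merge sort achieves O(n log n).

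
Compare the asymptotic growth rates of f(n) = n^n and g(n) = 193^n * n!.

g(n) = 193^n * n! grows faster: by Stirling n! ~ sqrt(2 pi n)(n/e)^n, so 193^n n! / n^n ~ (193/e)^n sqrt(2 pi n) -> infinity since 193/e > 1.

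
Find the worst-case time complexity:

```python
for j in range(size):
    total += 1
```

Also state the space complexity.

Time complexity: O(n).
Space complexity: O(1).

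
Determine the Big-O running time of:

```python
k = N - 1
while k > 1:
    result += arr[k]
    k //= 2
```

Time complexity: O(log n).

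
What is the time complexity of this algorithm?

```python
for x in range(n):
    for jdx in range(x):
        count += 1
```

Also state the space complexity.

Time complexity: O(n^2).
Space complexity: O(1).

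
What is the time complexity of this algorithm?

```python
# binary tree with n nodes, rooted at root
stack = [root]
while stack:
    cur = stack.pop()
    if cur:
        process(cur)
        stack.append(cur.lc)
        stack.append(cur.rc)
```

Time complexity: O(n).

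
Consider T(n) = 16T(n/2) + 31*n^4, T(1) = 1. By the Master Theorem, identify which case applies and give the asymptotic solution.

a=16, b=2, f(n)=31*n^4.
log_2(16) = 4, so n^(log_b(a)) = n^4.
f(n) = Theta(n^4), so Case 2 applies.
T(n) = Theta(n^4 log n).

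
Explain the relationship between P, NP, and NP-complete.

P: solvable in polynomial time. NP: verifiable in polynomial time. NP-complete: in NP and at least as hard as every problem in NP (via polynomial reduction). P is a subset of NP. If any NP-complete problem is in P, then P = NP.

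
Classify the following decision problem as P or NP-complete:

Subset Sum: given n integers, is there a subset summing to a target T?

This problem is NP-complete: one of Karp's 21 NP-complete problems.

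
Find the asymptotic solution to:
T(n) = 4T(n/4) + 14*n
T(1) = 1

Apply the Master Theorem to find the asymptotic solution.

a=4, b=4, f(n)=14*n. log_4(4) = 1. Case 2: T(n) = O(n log n).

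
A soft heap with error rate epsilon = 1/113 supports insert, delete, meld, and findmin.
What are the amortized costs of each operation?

Soft heaps (Chazelle) allow up to an epsilon = 1/113 fraction of elements to have corrupted (raised) keys. Insert is O(log(1/epsilon)) = O(log 113) amortized -- the structure maintains heap-ordered binary trees of rank bounded by O(log(1/epsilon)). Meld concatenates root lists: O(1) amortized. Delete and findmin are O(1) amortized.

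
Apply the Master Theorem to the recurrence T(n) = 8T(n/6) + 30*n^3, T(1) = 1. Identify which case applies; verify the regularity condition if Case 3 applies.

a=8, b=6, f(n)=30*n^3.
log_6(8) = 1.161 < 3.
f(n) = Omega(n^(1.161+epsilon)) for some epsilon > 0, so Case 3 is the candidate.
Regularity: a*f(n/b) = 8*30*(n/6)^3 = (8/216)*30*n^3 <= c*f(n) with c = 8/216 < 1. Satisfied.
Case 3: T(n) = Theta(n^3).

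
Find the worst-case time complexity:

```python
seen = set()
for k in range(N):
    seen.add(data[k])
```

Time complexity: O(n).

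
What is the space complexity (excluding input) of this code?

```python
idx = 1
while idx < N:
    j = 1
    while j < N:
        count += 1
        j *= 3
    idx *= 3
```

Space complexity: O(1).
Only a constant amount of auxiliary storage is used; nothing grows with n.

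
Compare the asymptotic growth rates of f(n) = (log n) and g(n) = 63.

f(n) = (log n) grows faster: any unbounded function dominates a constant.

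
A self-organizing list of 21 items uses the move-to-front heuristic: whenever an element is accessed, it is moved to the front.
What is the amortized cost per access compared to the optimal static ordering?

With potential Phi = number of inversions between the MTF list and the optimal static list (at most C(21,2)), each access has amortized cost at most 2 * (cost under optimal static ordering). This is the move-to-front 2-competitiveness result.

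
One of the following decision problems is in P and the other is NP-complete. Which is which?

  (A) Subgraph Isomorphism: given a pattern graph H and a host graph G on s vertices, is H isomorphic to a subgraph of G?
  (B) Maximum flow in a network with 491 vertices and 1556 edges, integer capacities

(A) is NP-complete: generalizes Clique and Hamiltonian Path (pattern size is part of the input).
(B) is P: Edmonds-Karp / push-relabel run in polynomial time.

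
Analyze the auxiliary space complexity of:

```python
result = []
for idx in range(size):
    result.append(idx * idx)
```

Space complexity: O(n).
Auxiliary storage grows linearly with the input size n in the worst case.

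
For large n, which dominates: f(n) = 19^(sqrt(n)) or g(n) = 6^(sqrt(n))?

f(n) = 19^(sqrt(n)) grows faster: ratio is (19/6)^(sqrt(n)) -> infinity since 19/6 > 1.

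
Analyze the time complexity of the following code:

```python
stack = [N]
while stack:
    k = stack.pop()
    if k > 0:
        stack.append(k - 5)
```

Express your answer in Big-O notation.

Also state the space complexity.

Time complexity: O(n).
Space complexity: O(1).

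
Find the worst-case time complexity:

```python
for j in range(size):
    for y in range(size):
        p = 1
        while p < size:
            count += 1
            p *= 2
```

Time complexity: O(n^2 log n).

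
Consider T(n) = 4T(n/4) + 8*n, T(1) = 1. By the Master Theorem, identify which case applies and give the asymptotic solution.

a=4, b=4, f(n)=8*n.
log_4(4) = 1, so n^(log_b(a)) = n.
f(n) = Theta(n), so Case 2 applies.
T(n) = Theta(n log n).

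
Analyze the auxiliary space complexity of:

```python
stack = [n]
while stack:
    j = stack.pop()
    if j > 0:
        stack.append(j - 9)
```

Space complexity: O(1).
Only a constant amount of auxiliary storage is used; nothing grows with n.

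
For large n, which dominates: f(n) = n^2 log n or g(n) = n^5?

g(n) = n^5 grows faster: n^5 / (n^2 log n) = n^3/log n -> infinity.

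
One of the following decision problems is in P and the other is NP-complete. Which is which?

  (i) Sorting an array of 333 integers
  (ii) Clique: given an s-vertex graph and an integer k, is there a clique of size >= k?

(i) is P: merge sort runs in O(n log n).
(ii) is NP-complete: complement of Independent Set / Vertex Cover (with k part of the input).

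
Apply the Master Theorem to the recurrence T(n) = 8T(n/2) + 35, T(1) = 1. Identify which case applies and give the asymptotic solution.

a=8, b=2, f(n)=35.
log_2(8) = 3 > 0.
Since f(n) = O(n^0) is polynomially smaller than n^3, Case 1 applies.
T(n) = Theta(n^3).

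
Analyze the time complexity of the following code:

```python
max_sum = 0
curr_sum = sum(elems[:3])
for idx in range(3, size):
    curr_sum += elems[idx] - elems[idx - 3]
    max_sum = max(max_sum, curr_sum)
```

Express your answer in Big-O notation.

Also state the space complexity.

Time complexity: O(n).
Space complexity: O(1).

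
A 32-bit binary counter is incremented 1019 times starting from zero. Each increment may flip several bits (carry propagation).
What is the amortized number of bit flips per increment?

Bit i flips on every 2^i-th increment, so over 1019 increments bit i flips floor(1019/2^i) times. Summing over i: total flips < 2 * 1019. Amortized: < 2 = O(1) per increment.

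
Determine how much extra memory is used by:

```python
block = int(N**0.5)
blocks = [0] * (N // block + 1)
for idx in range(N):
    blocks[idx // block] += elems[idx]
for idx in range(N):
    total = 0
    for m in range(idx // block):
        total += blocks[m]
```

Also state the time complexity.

Space complexity: O(sqrt(n)).
Storage scales with sqrt(n).
Time complexity: O(n * sqrt(n)).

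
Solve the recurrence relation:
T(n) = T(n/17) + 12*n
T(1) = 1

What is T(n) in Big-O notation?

Geometric series: 12*n*(1 + 1/17 + 1/17^2 + ...) = O(n). T(n) = O(n).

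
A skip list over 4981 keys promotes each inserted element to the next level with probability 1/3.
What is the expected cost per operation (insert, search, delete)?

Expected number of levels is O(log_3(4981)) = O(log n). A search visits O(1) expected nodes per level over O(log n) levels. Insert/delete are a search plus O(1) pointer updates per level. Expected O(log n) per operation.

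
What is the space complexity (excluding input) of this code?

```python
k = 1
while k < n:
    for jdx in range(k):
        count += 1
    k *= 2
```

Space complexity: O(1).
Only a constant amount of auxiliary storage is used; nothing grows with n.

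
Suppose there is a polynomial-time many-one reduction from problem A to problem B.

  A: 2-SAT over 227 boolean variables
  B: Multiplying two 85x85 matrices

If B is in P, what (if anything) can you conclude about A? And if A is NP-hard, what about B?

A poly-time reduction A <=_p B means any A-instance can be transformed to a B-instance in poly time.
If B is in P: compose the reduction with B's poly-time algorithm to solve A in poly time, so A is in P.
If A is NP-hard: every NP problem reduces to A, which reduces to B; composing reductions, every NP problem reduces to B, so B is NP-hard.
(Here in fact A is P and B is P.)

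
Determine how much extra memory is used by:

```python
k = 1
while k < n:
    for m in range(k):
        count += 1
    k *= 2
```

Space complexity: O(1).
Only a constant amount of auxiliary storage is used; nothing grows with n.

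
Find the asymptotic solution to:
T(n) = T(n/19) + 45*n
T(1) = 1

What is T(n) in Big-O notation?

Geometric series: 45*n*(1 + 1/19 + 1/19^2 + ...) = O(n). T(n) = O(n).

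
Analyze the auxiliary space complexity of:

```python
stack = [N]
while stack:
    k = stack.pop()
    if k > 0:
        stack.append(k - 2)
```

Space complexity: O(1).
Only a constant amount of auxiliary storage is used; nothing grows with n.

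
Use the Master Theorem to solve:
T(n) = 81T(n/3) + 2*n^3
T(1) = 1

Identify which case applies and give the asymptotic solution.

a=81, b=3, f(n)=2*n^3.
log_3(81) = 4 > 3.
Since f(n) = O(n^3) is polynomially smaller than n^4, Case 1 applies.
T(n) = Theta(n^4).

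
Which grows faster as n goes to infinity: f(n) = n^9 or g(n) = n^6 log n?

f(n) = n^9 grows faster: n^9 / (n^6 log n) = n^3/log n -> infinity.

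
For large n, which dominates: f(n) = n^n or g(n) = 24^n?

f(n) = n^n grows faster: n^n / 24^n = (n/24)^n -> infinity once n > 24.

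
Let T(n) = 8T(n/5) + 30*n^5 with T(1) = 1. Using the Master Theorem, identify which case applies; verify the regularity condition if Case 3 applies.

a=8, b=5, f(n)=30*n^5.
log_5(8) = 1.292 < 5.
f(n) = Omega(n^(1.292+epsilon)) for some epsilon > 0, so Case 3 is the candidate.
Regularity: a*f(n/b) = 8*30*(n/5)^5 = (8/3125)*30*n^5 <= c*f(n) with c = 8/3125 < 1. Satisfied.
Case 3: T(n) = Theta(n^5).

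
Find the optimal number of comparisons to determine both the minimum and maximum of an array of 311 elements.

Naive approach: 620 comparisons (310 for max + 310 for min).
Optimal: Compare elements in pairs first (floor(n/2) = 155 comparisons), then find max among winners and min among losers (155 comparisons each).
Total: ceil(3n/2) - 2 = 465 comparisons. An adversary argument shows this is also a lower bound.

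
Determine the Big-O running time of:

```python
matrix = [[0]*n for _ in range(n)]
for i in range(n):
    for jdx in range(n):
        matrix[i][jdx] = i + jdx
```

Time complexity: O(n^2).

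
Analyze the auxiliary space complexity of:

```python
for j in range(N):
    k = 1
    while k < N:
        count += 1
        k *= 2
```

Space complexity: O(1).
Only a constant amount of auxiliary storage is used; nothing grows with n.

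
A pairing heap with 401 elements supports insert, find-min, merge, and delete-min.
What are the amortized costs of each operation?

Pairing heaps are self-adjusting heap-ordered trees. Insert and merge link two roots: O(1). Find-min reads the root: O(1). Delete-min removes the root, then pairs children in two passes; amortized cost is O(log 401) = O(log n).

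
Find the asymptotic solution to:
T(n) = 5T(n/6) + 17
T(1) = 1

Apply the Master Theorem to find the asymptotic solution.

a=5, b=6, f(n)=17. log_6(5) = 0.8982. Case 1 of Master Theorem: T(n) = O(n^0.8982).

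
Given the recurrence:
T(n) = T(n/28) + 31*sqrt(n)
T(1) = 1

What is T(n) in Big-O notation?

Each level contributes sqrt(n/28^k). Geometric series with ratio 1/sqrt(28) < 1 sums to O(sqrt(n)).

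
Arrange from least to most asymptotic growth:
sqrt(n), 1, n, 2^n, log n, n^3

Ordered by growth rate: 1 < log n < sqrt(n) < n < n^3 < 2^n.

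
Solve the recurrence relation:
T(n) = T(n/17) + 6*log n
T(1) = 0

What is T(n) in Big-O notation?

Each of the log_17(n) levels adds O(log n). T(n) = O(log^2 n).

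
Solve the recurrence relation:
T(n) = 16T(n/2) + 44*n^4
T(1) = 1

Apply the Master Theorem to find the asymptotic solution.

a=16, b=2, f(n)=44*n^4. log_2(16) = 4. Case 2: T(n) = O(n^4 log n).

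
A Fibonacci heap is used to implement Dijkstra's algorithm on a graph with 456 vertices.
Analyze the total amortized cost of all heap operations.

Dijkstra performs 456 insert, 456 extract-min, and at most E decrease-key operations. With Fibonacci heap: insert O(1) amortized, extract-min O(log n) amortized, decrease-key O(1) amortized. Total with n = 456: O(n * 1 + n * log n + E * 1) = O(n log n + E).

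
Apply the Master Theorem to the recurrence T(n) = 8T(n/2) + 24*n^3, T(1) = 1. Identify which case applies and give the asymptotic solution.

a=8, b=2, f(n)=24*n^3.
log_2(8) = 3, so n^(log_b(a)) = n^3.
f(n) = Theta(n^3), so Case 2 applies.
T(n) = Theta(n^3 log n).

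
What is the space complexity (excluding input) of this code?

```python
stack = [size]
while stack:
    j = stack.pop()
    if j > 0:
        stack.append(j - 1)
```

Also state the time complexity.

Space complexity: O(1).
Only a constant amount of auxiliary storage is used; nothing grows with n.
Time complexity: O(n).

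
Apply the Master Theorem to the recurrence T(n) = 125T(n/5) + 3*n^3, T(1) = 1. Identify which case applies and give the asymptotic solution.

a=125, b=5, f(n)=3*n^3.
log_5(125) = 3, so n^(log_b(a)) = n^3.
f(n) = Theta(n^3), so Case 2 applies.
T(n) = Theta(n^3 log n).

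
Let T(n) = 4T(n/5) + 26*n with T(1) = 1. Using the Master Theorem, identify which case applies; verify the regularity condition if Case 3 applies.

a=4, b=5, f(n)=26*n.
log_5(4) = 0.8614 < 1.
f(n) = Omega(n^(0.8614+epsilon)) for some epsilon > 0, so Case 3 is the candidate.
Regularity: a*f(n/b) = 4*26*(n/5)^1 = (4/5)*26*n^1 <= c*f(n) with c = 4/5 < 1. Satisfied.
Case 3: T(n) = Theta(n).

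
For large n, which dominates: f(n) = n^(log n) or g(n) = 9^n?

g(n) = 9^n grows faster: take logs: log(n^(log n)) = (log n)^2, log(9^n) = n log 9; n dominates (log n)^2.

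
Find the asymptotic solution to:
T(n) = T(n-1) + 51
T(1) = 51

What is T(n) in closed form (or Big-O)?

Unrolling: T(n) = T(n-1) + 51 = T(n-2) + 2*51 = ... = T(1) + (n-1)*51 = 51 + (n-1)*51 = 51n.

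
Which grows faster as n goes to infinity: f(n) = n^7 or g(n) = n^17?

g(n) = n^17 grows faster: n^17/n^7 = n^10 -> infinity.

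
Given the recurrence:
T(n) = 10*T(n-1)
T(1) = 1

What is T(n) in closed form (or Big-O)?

Each step multiplies by 10. T(n) = T(1)*10^(n-1) = 10^(n-1).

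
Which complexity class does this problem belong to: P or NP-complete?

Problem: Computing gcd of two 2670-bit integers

This problem is in P: the Euclidean algorithm runs in polynomial time in the bit-length.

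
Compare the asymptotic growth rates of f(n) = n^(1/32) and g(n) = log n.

f(n) = n^(1/32) grows faster: any positive power of n dominates log n.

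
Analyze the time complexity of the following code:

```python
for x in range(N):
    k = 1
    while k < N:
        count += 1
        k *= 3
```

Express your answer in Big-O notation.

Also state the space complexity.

Time complexity: O(n log n).
Space complexity: O(1).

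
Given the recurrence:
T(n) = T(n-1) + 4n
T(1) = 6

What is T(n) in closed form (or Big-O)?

Unrolling: T(n) = 6 + 4*(2 + 3 + ... + n) = 6 + 4*(n(n+1)/2 - 1) = O(n^2).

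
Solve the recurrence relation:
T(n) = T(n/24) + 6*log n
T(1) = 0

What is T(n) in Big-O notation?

Each of the log_24(n) levels adds O(log n). T(n) = O(log^2 n).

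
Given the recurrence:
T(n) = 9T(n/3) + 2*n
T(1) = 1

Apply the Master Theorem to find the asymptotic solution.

a=9, b=3, f(n)=2*n. log_3(9) = 2. Case 1 of Master Theorem: T(n) = O(n^2).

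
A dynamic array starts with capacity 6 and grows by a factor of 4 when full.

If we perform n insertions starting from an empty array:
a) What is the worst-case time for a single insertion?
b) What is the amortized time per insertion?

(a) Worst-case single insertion: O(n) -- when the array is full at capacity c, the resize copies all c elements, and c can be Theta(n).
(b) Resizes happen at sizes 6, 24, 96, ... Total copy cost for n insertions: 6 + 24 + ... = O(n) (geometric series with ratio 1/4). Amortized cost per insertion: O(n)/n = O(1).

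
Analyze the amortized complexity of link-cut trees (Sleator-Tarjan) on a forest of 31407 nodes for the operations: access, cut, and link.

Link-cut trees represent the forest using splay trees over preferred paths. With potential Phi = sum over nodes of log(size of virtual subtree), each access on 31407 nodes is O(log 31407) = O(log n) amortized by the splay-tree access lemma. Cut and link are O(1) plus one access.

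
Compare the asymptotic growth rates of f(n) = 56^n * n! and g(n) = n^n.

f(n) = 56^n * n! grows faster: by Stirling n! ~ sqrt(2 pi n)(n/e)^n, so 56^n n! / n^n ~ (56/e)^n sqrt(2 pi n) -> infinity since 56/e > 1.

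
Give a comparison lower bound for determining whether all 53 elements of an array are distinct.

In the algebraic decision-tree model, the YES region for element distinctness on 53 elements has 53! connected components (one per ordering). Ben-Or's theorem then gives a lower bound of Omega(log(n!)) = Omega(n log n).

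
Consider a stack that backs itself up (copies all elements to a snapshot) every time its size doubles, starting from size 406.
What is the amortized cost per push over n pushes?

Backups occur at sizes 406, 812, 1624, ..., copying 406 + 812 + 1624 + ... <= 2n elements total (geometric series). Spread over n pushes, the amortized backup cost is O(1) per push.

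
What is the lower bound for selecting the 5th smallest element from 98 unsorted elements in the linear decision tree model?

Selecting the 5th smallest of 98 elements requires Omega(n) comparisons. Every element must be compared at least once. The BFPRT algorithm achieves O(n), making this tight.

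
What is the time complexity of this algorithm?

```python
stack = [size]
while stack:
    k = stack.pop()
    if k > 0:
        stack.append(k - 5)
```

Time complexity: O(n).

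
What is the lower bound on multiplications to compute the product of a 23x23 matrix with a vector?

A 23x23 matrix-vector product has 23 inner products of length 23. Output depends on all 23^2 = 529 matrix entries. At least 529 multiplications needed.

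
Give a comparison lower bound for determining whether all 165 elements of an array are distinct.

In the algebraic decision-tree model, the YES region for element distinctness on 165 elements has 165! connected components (one per ordering). Ben-Or's theorem then gives a lower bound of Omega(log(n!)) = Omega(n log n).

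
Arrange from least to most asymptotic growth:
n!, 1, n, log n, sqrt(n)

Ordered by growth rate: 1 < log n < sqrt(n) < n < n!.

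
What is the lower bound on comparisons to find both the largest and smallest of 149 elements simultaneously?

Pair elements first (floor(149/2) comparisons), then find max among winners and min among losers. Total: ceil(3*149/2) - 2 = 222 comparisons.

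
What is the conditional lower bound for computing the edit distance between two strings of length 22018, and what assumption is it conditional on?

Under SETH (the Strong Exponential Time Hypothesis), edit distance on length-22018 strings cannot be computed in O(n^(2-epsilon)) time for any epsilon > 0 (Backurs-Indyk). The reduction is from CNF-SAT via the orthogonal vectors problem.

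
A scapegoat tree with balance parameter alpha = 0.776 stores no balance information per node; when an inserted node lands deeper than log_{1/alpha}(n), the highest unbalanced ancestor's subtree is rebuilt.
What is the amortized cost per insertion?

Search/insert path is O(log n). A rebuild of a subtree of size s costs O(s), but with alpha = 0.776 at least Omega(s) insertions must have occurred in that subtree since its last rebuild. Charging O(1) of the rebuild to each such insertion gives O(log n) amortized.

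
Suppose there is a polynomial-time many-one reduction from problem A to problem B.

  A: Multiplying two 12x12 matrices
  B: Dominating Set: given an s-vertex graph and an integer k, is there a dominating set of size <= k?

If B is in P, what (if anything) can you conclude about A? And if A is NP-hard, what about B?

A poly-time reduction A <=_p B means any A-instance can be transformed to a B-instance in poly time.
If B is in P: compose the reduction with B's poly-time algorithm to solve A in poly time, so A is in P.
If A is NP-hard: every NP problem reduces to A, which reduces to B; composing reductions, every NP problem reduces to B, so B is NP-hard.
(Here in fact A is P and B is NP-complete.)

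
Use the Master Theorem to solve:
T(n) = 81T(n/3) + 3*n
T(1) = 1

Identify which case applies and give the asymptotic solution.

a=81, b=3, f(n)=3*n.
log_3(81) = 4 > 1.
Since f(n) = O(n^1) is polynomially smaller than n^4, Case 1 applies.
T(n) = Theta(n^4).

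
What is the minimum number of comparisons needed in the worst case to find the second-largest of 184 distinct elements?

Lower bound: finding the max needs 184-1 comparisons. By the adversary weight-doubling argument, the max must personally win >= ceil(log_2(184)) = 8 comparisons; the 2nd-largest is among those 8 losers, needing 8-1 more comparisons. Total >= 184-1 + 8-1 = 190. A balanced knockout tournament achieves this.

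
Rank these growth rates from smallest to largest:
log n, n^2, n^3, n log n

Ordered by growth rate: log n < n log n < n^2 < n^3.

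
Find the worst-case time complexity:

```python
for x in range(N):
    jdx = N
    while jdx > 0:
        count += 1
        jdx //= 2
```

Time complexity: O(n log n).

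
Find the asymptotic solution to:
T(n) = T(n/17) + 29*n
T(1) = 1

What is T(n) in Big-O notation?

Geometric series: 29*n*(1 + 1/17 + 1/17^2 + ...) = O(n). T(n) = O(n).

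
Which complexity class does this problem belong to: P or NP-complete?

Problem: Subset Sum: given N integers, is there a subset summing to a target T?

This problem is NP-complete: one of Karp's 21 NP-complete problems.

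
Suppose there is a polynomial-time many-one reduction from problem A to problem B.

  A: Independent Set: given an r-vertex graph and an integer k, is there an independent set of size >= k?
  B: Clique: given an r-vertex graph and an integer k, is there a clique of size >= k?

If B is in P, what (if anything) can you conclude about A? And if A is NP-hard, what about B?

A poly-time reduction A <=_p B means any A-instance can be transformed to a B-instance in poly time.
If B is in P: compose the reduction with B's poly-time algorithm to solve A in poly time, so A is in P.
If A is NP-hard: every NP problem reduces to A, which reduces to B; composing reductions, every NP problem reduces to B, so B is NP-hard.
(Here in fact A is NP-complete and B is NP-complete.)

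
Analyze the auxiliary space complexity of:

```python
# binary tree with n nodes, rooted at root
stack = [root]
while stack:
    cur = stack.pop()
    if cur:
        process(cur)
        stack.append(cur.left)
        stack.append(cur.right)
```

Space complexity: O(n).
Auxiliary storage grows linearly with the input size n in the worst case.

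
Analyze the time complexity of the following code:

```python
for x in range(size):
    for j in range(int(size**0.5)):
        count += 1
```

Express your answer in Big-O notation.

Time complexity: O(n * sqrt(n)).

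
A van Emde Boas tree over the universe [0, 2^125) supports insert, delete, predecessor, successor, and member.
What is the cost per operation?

vEB recursively partitions [0, 42535295865117307932921825928971026432) into sqrt(u) clusters of size sqrt(u). Each operation recurses into either one cluster or the summary, never both: T(u) = T(sqrt(u)) + O(1) => T(u) = O(log log u) = O(log 125). This is worst-case, not just amortized.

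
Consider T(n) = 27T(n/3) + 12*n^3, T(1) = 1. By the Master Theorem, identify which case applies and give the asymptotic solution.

a=27, b=3, f(n)=12*n^3.
log_3(27) = 3, so n^(log_b(a)) = n^3.
f(n) = Theta(n^3), so Case 2 applies.
T(n) = Theta(n^3 log n).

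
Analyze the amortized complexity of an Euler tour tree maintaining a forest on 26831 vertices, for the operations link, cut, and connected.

An Euler tour tree stores each tree's Euler tour as a balanced BST keyed by tour position. On 26831 vertices: link concatenates two tours via O(1) splits/joins of size <= 2*26831 (O(log n)); cut splits the tour at the two occurrences of the edge (O(log n)); connected compares BST roots (O(log n) to find the root). All O(log n) amortized.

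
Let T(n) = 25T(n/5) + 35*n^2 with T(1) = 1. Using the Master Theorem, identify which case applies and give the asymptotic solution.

a=25, b=5, f(n)=35*n^2.
log_5(25) = 2, so n^(log_b(a)) = n^2.
f(n) = Theta(n^2), so Case 2 applies.
T(n) = Theta(n^2 log n).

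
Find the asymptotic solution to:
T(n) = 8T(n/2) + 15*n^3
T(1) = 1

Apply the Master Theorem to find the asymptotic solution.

a=8, b=2, f(n)=15*n^3. log_2(8) = 3. Case 2: T(n) = O(n^3 log n).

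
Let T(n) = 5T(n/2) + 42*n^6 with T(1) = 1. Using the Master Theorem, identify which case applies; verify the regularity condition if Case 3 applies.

a=5, b=2, f(n)=42*n^6.
log_2(5) = 2.322 < 6.
f(n) = Omega(n^(2.322+epsilon)) for some epsilon > 0, so Case 3 is the candidate.
Regularity: a*f(n/b) = 5*42*(n/2)^6 = (5/64)*42*n^6 <= c*f(n) with c = 5/64 < 1. Satisfied.
Case 3: T(n) = Theta(n^6).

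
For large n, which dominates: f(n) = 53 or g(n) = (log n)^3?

g(n) = (log n)^3 grows faster: any unbounded function dominates a constant.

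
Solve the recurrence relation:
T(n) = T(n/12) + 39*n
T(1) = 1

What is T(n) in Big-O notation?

Geometric series: 39*n*(1 + 1/12 + 1/12^2 + ...) = O(n). T(n) = O(n).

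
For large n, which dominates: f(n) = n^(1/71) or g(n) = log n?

f(n) = n^(1/71) grows faster: any positive power of n dominates log n.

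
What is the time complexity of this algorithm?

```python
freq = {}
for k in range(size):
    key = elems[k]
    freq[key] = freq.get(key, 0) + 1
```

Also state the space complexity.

Time complexity: O(n).
Space complexity: O(n).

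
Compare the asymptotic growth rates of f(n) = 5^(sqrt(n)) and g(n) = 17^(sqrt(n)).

g(n) = 17^(sqrt(n)) grows faster: ratio is (17/5)^(sqrt(n)) -> infinity since 17/5 > 1.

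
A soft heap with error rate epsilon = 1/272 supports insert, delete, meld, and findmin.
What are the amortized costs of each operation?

Soft heaps (Chazelle) allow up to an epsilon = 1/272 fraction of elements to have corrupted (raised) keys. Insert is O(log(1/epsilon)) = O(log 272) amortized -- the structure maintains heap-ordered binary trees of rank bounded by O(log(1/epsilon)). Meld concatenates root lists: O(1) amortized. Delete and findmin are O(1) amortized.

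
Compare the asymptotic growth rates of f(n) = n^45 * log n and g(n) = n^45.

f(n) = n^45 * log n grows faster: extra log n factor -> infinity.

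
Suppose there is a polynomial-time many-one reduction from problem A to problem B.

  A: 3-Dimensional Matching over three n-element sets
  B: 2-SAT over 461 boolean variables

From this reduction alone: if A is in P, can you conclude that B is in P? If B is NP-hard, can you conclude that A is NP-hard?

A poly-time reduction A <=_p B transfers tractability DOWN (B easy => A easy) and hardness UP (A hard => B hard), not the reverse.
From A in P, the reduction alone does NOT give B in P: any problem in P trivially reduces to SAT, yet SAT is not known to be in P.
From B NP-hard, the reduction alone does NOT give A NP-hard: again, easy problems reduce to hard ones.
(Here in fact A is NP-complete and B is in P, so no such reduction is known -- its existence would imply P = NP; the analysis concerns only what the assumed reduction would or would not let you conclude.)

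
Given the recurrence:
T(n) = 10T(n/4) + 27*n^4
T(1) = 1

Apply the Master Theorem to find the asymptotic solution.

a=10, b=4, f(n)=27*n^4. log_4(10) = 1.661 < 4. Case 3: T(n) = O(n^4).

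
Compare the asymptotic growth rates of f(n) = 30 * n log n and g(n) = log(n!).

f(n) = 30 * n log n and g(n) = log(n!) are Theta of each other: Stirling: log(n!) = n log n - n + O(log n) = Theta(n log n); the constant 30 doesn't change the Theta class.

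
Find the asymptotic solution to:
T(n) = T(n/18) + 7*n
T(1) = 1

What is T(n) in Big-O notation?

Geometric series: 7*n*(1 + 1/18 + 1/18^2 + ...) = O(n). T(n) = O(n).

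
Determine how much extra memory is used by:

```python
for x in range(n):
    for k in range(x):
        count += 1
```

Space complexity: O(1).
Only a constant amount of auxiliary storage is used; nothing grows with n.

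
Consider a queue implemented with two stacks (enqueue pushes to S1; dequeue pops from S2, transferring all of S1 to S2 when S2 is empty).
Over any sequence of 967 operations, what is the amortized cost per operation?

Each element is pushed to S1 once, popped once, pushed to S2 once, and popped once: 4 unit operations over its lifetime. Over 967 operations the total work is O(967). Amortized O(1) per enqueue/dequeue.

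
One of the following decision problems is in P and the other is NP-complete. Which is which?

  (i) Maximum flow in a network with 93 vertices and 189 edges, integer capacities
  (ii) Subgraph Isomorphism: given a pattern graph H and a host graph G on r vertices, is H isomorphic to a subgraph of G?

(i) is P: Edmonds-Karp / push-relabel run in polynomial time.
(ii) is NP-complete: generalizes Clique and Hamiltonian Path (pattern size is part of the input).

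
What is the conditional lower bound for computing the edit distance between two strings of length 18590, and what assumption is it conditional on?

Under SETH (the Strong Exponential Time Hypothesis), edit distance on length-18590 strings cannot be computed in O(n^(2-epsilon)) time for any epsilon > 0 (Backurs-Indyk). The reduction is from CNF-SAT via the orthogonal vectors problem.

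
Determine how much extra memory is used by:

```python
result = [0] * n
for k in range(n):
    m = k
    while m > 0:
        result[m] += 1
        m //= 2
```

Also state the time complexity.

Space complexity: O(n).
Auxiliary storage grows linearly with the input size n in the worst case.
Time complexity: O(n log n).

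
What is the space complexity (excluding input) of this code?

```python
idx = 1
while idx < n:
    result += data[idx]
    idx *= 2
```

Space complexity: O(1).
Only a constant amount of auxiliary storage is used; nothing grows with n.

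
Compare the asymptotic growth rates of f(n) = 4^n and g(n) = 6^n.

g(n) = 6^n grows faster: (6/4)^n -> infinity since 6/4 > 1.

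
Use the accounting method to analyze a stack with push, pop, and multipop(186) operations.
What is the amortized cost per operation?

Assign 2 credits per push (1 for the push, 1 saved for a future pop). Each pop or element popped by multipop(186) uses 1 saved credit. Total credits never go negative, so amortized cost is O(1).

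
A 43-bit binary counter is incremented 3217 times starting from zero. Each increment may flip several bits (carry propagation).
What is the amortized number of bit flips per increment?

Bit i flips on every 2^i-th increment, so over 3217 increments bit i flips floor(3217/2^i) times. Summing over i: total flips < 2 * 3217. Amortized: < 2 = O(1) per increment.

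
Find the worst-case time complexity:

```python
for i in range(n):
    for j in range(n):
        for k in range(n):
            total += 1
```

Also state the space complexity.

Time complexity: O(n^3).
Space complexity: O(1).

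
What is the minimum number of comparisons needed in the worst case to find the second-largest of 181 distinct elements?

Lower bound: finding the max needs 181-1 comparisons. By the adversary weight-doubling argument, the max must personally win >= ceil(log_2(181)) = 8 comparisons; the 2nd-largest is among those 8 losers, needing 8-1 more comparisons. Total >= 181-1 + 8-1 = 187. A balanced knockout tournament achieves this.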